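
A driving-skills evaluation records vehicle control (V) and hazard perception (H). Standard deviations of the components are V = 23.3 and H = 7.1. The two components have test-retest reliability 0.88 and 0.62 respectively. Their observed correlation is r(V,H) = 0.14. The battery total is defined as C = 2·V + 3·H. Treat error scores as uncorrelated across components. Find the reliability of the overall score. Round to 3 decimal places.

0.851

Var(C) = 2²·23.3² + 3²·7.1² + 2·[6·23.3·7.1·0.14] = 2625.25 + 277.922 = 2903.17.
Because errors are independent across components, Cov(Tᵢ,Tⱼ) = Cov(Xᵢ,Xⱼ); the off-diagonal part of the true-score variance is the same as above.
True-score variance = [2²·23.3²·0.88 + 3²·7.1²·0.62] + 277.922 = 2192.26 + 277.922 = 2470.18.
Reliability = 2470.18 / 2903.17 = 0.851.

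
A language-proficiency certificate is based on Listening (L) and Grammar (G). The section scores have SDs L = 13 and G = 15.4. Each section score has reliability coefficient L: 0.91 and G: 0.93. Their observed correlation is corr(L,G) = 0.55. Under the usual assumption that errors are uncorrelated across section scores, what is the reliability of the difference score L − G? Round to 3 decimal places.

Var(L−G) = 13² + 15.4² − 2·13·15.4·0.55 = 406.16 − 220.22 = 185.94.
Under uncorrelated errors the observed covariances equal the true-score covariances, so only the own-variance terms attenuate.
True-score variance = [13²·0.91 + 15.4²·0.93] − 220.22 = 374.349 − 220.22 = 154.129.
Reliability = 154.129 / 185.94 = 0.829.

0.829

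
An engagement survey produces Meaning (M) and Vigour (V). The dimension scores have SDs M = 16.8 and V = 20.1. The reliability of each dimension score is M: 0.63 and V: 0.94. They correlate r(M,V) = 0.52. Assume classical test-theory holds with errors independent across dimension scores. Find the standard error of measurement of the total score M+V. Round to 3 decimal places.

11.343

Var(total) = 686.25 + 351.187 = 1037.44.
True-score variance = 557.581 + 351.187 = 908.768, so reliability = 0.8760.
Error variance = 1037.44 − 908.768 = 128.669; SEM = √128.669 = 11.343.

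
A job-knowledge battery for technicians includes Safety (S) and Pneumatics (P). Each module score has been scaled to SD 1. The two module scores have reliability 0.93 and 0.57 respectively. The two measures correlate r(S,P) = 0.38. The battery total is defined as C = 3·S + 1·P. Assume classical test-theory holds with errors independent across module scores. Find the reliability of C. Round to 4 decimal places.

0.9137

Var(C) = 3² + 1 + 2·[3·0.38] = 10 + 2.28 = 12.28.
With uncorrelated errors the cross-covariances are all true-score covariance, so they carry over unchanged; only the diagonal terms shrink to ρᵢσᵢ².
True-score variance = [3²·0.93 + 0.57] + 2.28 = 8.94 + 2.28 = 11.22.
Reliability = 11.22 / 12.28 = 0.9137.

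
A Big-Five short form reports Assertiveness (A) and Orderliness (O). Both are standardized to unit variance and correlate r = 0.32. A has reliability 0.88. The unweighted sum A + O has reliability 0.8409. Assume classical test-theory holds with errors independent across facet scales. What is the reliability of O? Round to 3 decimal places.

0.700

Var(A+O) = 2 + 2·0.32 = 2.640.
True-score variance = ρ_A + ρ_O + 2·0.32, so 0.8409 = (0.88 + ρ_O + 0.64) / 2.640.
ρ_O = 0.8409·2.640 − 0.88 − 0.64 = 0.700.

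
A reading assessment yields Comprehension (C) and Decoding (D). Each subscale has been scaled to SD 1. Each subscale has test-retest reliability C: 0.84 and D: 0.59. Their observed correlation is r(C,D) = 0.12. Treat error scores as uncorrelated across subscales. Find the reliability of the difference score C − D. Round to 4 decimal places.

Var(C−D) = 1 + 1 − 2·0.12 = 2 − 0.24 = 1.76.
Because errors are independent across components, Cov(Tᵢ,Tⱼ) = Cov(Xᵢ,Xⱼ); the off-diagonal part of the true-score variance is the same as above.
True-score variance = [0.84 + 0.59] − 0.24 = 1.43 − 0.24 = 1.19.
Reliability = 1.19 / 1.76 = 0.6761.

0.6761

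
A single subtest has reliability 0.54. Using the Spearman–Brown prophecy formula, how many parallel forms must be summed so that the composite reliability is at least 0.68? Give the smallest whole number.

2

k ≥ ρ*(1−ρ₁)/(ρ₁(1−ρ*)) = 0.68·0.46 / (0.54·0.32) = 1.810.
Smallest integer k = 2.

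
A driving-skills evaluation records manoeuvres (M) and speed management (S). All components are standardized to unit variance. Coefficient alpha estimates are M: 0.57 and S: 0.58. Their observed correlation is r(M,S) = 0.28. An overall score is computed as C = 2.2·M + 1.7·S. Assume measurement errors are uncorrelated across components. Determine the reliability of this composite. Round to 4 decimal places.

Var(C) = 2.2² + 1.7² + 2·[3.74·0.28] = 7.73 + 2.0944 = 9.8244.
With uncorrelated errors the cross-covariances are all true-score covariance, so they carry over unchanged; only the diagonal terms shrink to ρᵢσᵢ².
True-score variance = [2.2²·0.57 + 1.7²·0.58] + 2.0944 = 4.435 + 2.0944 = 6.5294.
Reliability = 6.5294 / 9.8244 = 0.6646.

0.6646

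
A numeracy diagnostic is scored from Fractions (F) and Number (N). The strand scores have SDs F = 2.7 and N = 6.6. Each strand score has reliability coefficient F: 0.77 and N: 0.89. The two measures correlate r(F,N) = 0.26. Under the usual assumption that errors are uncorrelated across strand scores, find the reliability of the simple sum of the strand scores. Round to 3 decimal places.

Var(F+N) = 2.7² + 6.6² + 2·[2.7·6.6·0.26] = 50.85 + 9.2664 = 60.1164.
With uncorrelated errors the cross-covariances are all true-score covariance, so they carry over unchanged; only the diagonal terms shrink to ρᵢσᵢ².
True-score variance = [2.7²·0.77 + 6.6²·0.89] + 9.2664 = 44.3817 + 9.2664 = 53.6481.
Reliability = 53.6481 / 60.1164 = 0.892.

0.892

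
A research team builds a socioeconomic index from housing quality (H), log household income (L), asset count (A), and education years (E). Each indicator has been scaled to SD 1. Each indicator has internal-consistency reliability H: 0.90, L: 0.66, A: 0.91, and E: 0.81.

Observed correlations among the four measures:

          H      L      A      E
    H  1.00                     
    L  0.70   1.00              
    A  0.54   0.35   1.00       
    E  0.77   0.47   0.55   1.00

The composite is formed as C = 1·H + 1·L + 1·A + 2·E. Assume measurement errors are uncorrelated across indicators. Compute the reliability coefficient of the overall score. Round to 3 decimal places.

Var(C) = 1 + 1 + 1 + 2² + 2·[0.70 + 0.54 + 2·0.77 + 0.35 + 2·0.47 + 2·0.55] = 7 + 10.34 = 17.34.
Because errors are independent across components, Cov(Tᵢ,Tⱼ) = Cov(Xᵢ,Xⱼ); the off-diagonal part of the true-score variance is the same as above.
True-score variance = [0.90 + 0.66 + 0.91 + 2²·0.81] + 10.34 = 5.71 + 10.34 = 16.05.
Reliability = 16.05 / 17.34 = 0.926.

0.926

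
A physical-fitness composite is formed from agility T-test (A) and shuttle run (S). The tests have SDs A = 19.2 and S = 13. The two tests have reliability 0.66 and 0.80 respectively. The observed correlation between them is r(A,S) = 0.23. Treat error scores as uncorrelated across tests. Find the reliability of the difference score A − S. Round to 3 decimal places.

0.624

Var(A−S) = 19.2² + 13² − 2·19.2·13·0.23 = 537.64 − 114.816 = 422.824.
Under uncorrelated errors the observed covariances equal the true-score covariances, so only the own-variance terms attenuate.
True-score variance = [19.2²·0.66 + 13²·0.80] − 114.816 = 378.502 − 114.816 = 263.686.
Reliability = 263.686 / 422.824 = 0.624.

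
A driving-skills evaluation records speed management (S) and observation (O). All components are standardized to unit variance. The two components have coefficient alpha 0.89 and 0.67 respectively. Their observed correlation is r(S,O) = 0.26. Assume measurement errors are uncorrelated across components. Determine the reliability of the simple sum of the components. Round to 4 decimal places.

Var(S+O) = 2 + 2·[0.26] = 2 + 0.52 = 2.52.
Because errors are independent across components, Cov(Tᵢ,Tⱼ) = Cov(Xᵢ,Xⱼ); the off-diagonal part of the true-score variance is the same as above.
True-score variance = [0.89 + 0.67] + 0.52 = 1.56 + 0.52 = 2.08.
Reliability = 2.08 / 2.52 = 0.8254.

0.8254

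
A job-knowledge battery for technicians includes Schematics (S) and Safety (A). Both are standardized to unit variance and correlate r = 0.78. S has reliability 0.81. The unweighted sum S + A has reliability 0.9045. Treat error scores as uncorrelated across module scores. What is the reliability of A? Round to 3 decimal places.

0.850

Var(S+A) = 2 + 2·0.78 = 3.560.
True-score variance = ρ_S + ρ_A + 2·0.78, so 0.9045 = (0.81 + ρ_A + 1.56) / 3.560.
ρ_A = 0.9045·3.560 − 0.81 − 1.56 = 0.850.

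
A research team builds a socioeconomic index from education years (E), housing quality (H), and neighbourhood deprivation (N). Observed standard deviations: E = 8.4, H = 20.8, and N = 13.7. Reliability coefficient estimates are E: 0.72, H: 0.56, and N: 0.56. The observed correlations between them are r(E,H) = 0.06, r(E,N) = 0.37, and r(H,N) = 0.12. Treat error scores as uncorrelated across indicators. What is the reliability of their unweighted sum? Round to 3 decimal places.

Var(E+H+N) = 8.4² + 20.8² + 13.7² + 2·[8.4·20.8·0.06 + 8.4·13.7·0.37 + 20.8·13.7·0.12] = 690.89 + 174.516 = 865.406.
Because errors are independent across components, Cov(Tᵢ,Tⱼ) = Cov(Xᵢ,Xⱼ); the off-diagonal part of the true-score variance is the same as above.
True-score variance = [8.4²·0.72 + 20.8²·0.56 + 13.7²·0.56] + 174.516 = 398.188 + 174.516 = 572.704.
Reliability = 572.704 / 865.406 = 0.662.

0.662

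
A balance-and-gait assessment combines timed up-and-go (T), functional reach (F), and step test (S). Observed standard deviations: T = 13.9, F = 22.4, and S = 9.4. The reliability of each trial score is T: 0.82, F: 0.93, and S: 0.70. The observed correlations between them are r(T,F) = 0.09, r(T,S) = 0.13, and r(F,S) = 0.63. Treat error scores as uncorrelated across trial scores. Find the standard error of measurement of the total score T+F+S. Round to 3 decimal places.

Var(total) = 783.33 + 355.322 = 1138.65.
True-score variance = 686.921 + 355.322 = 1042.24, so reliability = 0.9153.
Error variance = 1138.65 − 1042.24 = 96.409; SEM = √96.409 = 9.819.

9.819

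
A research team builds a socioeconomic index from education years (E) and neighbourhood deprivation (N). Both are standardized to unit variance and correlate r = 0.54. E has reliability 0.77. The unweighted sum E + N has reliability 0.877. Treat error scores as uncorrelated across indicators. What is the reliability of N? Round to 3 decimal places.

0.851

Var(E+N) = 2 + 2·0.54 = 3.080.
True-score variance = ρ_E + ρ_N + 2·0.54, so 0.877 = (0.77 + ρ_N + 1.08) / 3.080.
ρ_N = 0.877·3.080 − 0.77 − 1.08 = 0.851.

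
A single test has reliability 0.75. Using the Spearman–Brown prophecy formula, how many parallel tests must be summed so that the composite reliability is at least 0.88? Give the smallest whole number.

3

k ≥ ρ*(1−ρ₁)/(ρ₁(1−ρ*)) = 0.88·0.25 / (0.75·0.12) = 2.444.
Smallest integer k = 3.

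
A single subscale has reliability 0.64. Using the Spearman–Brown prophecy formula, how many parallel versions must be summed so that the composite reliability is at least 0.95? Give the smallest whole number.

k ≥ ρ*(1−ρ₁)/(ρ₁(1−ρ*)) = 0.95·0.36 / (0.64·0.05) = 10.687.
Smallest integer k = 11.

11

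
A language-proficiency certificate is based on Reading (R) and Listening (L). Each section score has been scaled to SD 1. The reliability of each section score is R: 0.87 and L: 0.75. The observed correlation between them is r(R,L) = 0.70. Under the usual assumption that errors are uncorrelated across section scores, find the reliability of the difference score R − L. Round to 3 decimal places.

Var(R−L) = 1 + 1 − 2·0.70 = 2 − 1.4 = 0.6.
Under uncorrelated errors the observed covariances equal the true-score covariances, so only the own-variance terms attenuate.
True-score variance = [0.87 + 0.75] − 1.4 = 1.62 − 1.4 = 0.22.
Reliability = 0.22 / 0.6 = 0.367.

0.367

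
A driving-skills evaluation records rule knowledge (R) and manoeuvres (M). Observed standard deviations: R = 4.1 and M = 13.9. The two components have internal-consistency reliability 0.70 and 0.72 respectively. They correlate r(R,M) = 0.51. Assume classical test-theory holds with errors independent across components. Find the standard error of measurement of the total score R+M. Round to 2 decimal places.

Var(total) = 210.02 + 58.1298 = 268.15.
True-score variance = 150.878 + 58.1298 = 209.008, so reliability = 0.7794.
Error variance = 268.15 − 209.008 = 59.1418; SEM = √59.1418 = 7.69.

7.69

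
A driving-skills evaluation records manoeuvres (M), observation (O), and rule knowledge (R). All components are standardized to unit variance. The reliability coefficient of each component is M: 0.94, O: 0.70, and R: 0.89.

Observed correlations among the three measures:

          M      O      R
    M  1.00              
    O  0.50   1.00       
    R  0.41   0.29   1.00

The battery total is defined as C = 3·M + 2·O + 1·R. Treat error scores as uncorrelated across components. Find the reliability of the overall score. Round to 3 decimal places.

0.922

Var(C) = 3² + 2² + 1 + 2·[6·0.50 + 3·0.41 + 2·0.29] = 14 + 9.62 = 23.62.
Because errors are independent across components, Cov(Tᵢ,Tⱼ) = Cov(Xᵢ,Xⱼ); the off-diagonal part of the true-score variance is the same as above.
True-score variance = [3²·0.94 + 2²·0.70 + 0.89] + 9.62 = 12.15 + 9.62 = 21.77.
Reliability = 21.77 / 23.62 = 0.922.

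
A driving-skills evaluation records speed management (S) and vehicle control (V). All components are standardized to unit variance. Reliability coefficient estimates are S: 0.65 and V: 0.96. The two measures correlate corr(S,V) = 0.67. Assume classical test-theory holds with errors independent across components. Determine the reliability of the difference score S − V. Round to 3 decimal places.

0.409

Var(S−V) = 1 + 1 − 2·0.67 = 2 − 1.34 = 0.66.
With uncorrelated errors the cross-covariances are all true-score covariance, so they carry over unchanged; only the diagonal terms shrink to ρᵢσᵢ².
True-score variance = [0.65 + 0.96] − 1.34 = 1.61 − 1.34 = 0.27.
Reliability = 0.27 / 0.66 = 0.409.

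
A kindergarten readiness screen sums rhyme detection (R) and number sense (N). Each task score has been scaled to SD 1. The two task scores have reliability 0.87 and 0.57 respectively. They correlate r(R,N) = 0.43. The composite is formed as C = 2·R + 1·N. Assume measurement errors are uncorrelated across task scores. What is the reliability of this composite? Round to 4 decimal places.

Var(C) = 2² + 1 + 2·[2·0.43] = 5 + 1.72 = 6.72.
Because errors are independent across components, Cov(Tᵢ,Tⱼ) = Cov(Xᵢ,Xⱼ); the off-diagonal part of the true-score variance is the same as above.
True-score variance = [2²·0.87 + 0.57] + 1.72 = 4.05 + 1.72 = 5.77.
Reliability = 5.77 / 6.72 = 0.8586.

0.8586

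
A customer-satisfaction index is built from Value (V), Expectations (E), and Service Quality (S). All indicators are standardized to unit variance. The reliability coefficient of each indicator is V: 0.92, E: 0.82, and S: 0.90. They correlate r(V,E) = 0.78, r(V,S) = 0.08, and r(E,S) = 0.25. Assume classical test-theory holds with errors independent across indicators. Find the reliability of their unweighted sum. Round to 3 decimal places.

0.931

Var(V+E+S) = 3 + 2·[0.78 + 0.08 + 0.25] = 3 + 2.22 = 5.22.
Because errors are independent across components, Cov(Tᵢ,Tⱼ) = Cov(Xᵢ,Xⱼ); the off-diagonal part of the true-score variance is the same as above.
True-score variance = [0.92 + 0.82 + 0.90] + 2.22 = 2.64 + 2.22 = 4.86.
Reliability = 4.86 / 5.22 = 0.931.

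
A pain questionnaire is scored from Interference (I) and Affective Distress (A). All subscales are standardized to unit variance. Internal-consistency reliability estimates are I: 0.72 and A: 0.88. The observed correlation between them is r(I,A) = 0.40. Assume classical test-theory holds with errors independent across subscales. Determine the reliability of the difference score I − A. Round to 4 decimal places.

0.6667

Var(I−A) = 1 + 1 − 2·0.40 = 2 − 0.8 = 1.2.
With uncorrelated errors the cross-covariances are all true-score covariance, so they carry over unchanged; only the diagonal terms shrink to ρᵢσᵢ².
True-score variance = [0.72 + 0.88] − 0.8 = 1.6 − 0.8 = 0.8.
Reliability = 0.8 / 1.2 = 0.6667.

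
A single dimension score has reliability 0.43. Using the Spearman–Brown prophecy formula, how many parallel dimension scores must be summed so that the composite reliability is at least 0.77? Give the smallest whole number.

5

k ≥ ρ*(1−ρ₁)/(ρ₁(1−ρ*)) = 0.77·0.57 / (0.43·0.23) = 4.438.
Smallest integer k = 5.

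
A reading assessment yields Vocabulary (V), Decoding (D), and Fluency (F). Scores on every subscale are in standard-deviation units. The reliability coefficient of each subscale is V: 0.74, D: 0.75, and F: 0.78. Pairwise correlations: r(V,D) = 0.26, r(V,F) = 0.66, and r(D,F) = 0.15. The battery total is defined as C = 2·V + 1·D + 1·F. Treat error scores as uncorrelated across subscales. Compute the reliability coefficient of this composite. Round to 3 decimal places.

0.849

Var(C) = 2² + 1 + 1 + 2·[2·0.26 + 2·0.66 + 0.15] = 6 + 3.98 = 9.98.
With uncorrelated errors the cross-covariances are all true-score covariance, so they carry over unchanged; only the diagonal terms shrink to ρᵢσᵢ².
True-score variance = [2²·0.74 + 0.75 + 0.78] + 3.98 = 4.49 + 3.98 = 8.47.
Reliability = 8.47 / 9.98 = 0.849.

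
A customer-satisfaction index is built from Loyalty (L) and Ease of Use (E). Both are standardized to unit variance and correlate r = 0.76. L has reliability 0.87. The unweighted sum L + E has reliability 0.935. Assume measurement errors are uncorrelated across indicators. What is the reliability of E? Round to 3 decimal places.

0.901

Var(L+E) = 2 + 2·0.76 = 3.520.
True-score variance = ρ_L + ρ_E + 2·0.76, so 0.935 = (0.87 + ρ_E + 1.52) / 3.520.
ρ_E = 0.935·3.520 − 0.87 − 1.52 = 0.901.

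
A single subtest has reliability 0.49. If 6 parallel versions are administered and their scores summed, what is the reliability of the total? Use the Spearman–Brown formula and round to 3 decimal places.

0.852

ρ_k = kρ / (1 + (k−1)ρ) = 6·0.49 / (1 + 5·0.49) = 2.940 / 3.450 = 0.852.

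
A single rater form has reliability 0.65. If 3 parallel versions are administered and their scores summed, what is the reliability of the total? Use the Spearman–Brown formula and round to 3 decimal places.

0.848

ρ_k = kρ / (1 + (k−1)ρ) = 3·0.65 / (1 + 2·0.65) = 1.950 / 2.300 = 0.848.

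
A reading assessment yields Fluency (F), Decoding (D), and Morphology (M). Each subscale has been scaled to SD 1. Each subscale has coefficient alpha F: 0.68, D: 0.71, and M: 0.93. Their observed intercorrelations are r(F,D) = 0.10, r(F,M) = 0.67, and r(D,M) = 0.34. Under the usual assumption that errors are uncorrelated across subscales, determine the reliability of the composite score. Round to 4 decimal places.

0.8697

Var(F+D+M) = 3 + 2·[0.10 + 0.67 + 0.34] = 3 + 2.22 = 5.22.
With uncorrelated errors the cross-covariances are all true-score covariance, so they carry over unchanged; only the diagonal terms shrink to ρᵢσᵢ².
True-score variance = [0.68 + 0.71 + 0.93] + 2.22 = 2.32 + 2.22 = 4.54.
Reliability = 4.54 / 5.22 = 0.8697.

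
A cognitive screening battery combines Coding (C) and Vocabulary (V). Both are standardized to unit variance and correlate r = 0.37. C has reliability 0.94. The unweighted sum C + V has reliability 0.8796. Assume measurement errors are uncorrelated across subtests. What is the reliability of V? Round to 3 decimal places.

0.730

Var(C+V) = 2 + 2·0.37 = 2.740.
True-score variance = ρ_C + ρ_V + 2·0.37, so 0.8796 = (0.94 + ρ_V + 0.74) / 2.740.
ρ_V = 0.8796·2.740 − 0.94 − 0.74 = 0.730.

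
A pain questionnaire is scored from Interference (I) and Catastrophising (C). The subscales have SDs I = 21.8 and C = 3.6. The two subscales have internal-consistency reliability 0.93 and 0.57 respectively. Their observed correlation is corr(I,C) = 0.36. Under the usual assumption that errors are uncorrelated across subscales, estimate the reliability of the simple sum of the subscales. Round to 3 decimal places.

Var(I+C) = 21.8² + 3.6² + 2·[21.8·3.6·0.36] = 488.2 + 56.5056 = 544.706.
Because errors are independent across components, Cov(Tᵢ,Tⱼ) = Cov(Xᵢ,Xⱼ); the off-diagonal part of the true-score variance is the same as above.
True-score variance = [21.8²·0.93 + 3.6²·0.57] + 56.5056 = 449.36 + 56.5056 = 505.866.
Reliability = 505.866 / 544.706 = 0.929.

0.929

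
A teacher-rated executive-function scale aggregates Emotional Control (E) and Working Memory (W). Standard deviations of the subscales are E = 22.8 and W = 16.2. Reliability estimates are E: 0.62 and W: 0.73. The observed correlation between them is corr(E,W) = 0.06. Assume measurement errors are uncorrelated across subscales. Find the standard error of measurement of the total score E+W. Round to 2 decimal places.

Var(total) = 782.28 + 44.3232 = 826.603.
True-score variance = 513.882 + 44.3232 = 558.205, so reliability = 0.6753.
Error variance = 826.603 − 558.205 = 268.398; SEM = √268.398 = 16.38.

16.38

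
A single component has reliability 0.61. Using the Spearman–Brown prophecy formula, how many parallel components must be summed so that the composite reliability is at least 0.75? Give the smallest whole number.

k ≥ ρ*(1−ρ₁)/(ρ₁(1−ρ*)) = 0.75·0.39 / (0.61·0.25) = 1.918.
Smallest integer k = 2.

2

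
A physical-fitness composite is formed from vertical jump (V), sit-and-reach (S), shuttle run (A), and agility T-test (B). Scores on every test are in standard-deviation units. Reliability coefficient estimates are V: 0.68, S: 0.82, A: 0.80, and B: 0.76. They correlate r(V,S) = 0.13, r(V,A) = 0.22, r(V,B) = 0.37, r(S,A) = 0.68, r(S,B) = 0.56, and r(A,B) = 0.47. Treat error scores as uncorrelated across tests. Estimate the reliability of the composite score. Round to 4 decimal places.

0.8939

Var(V+S+A+B) = 4 + 2·[0.13 + 0.22 + 0.37 + 0.68 + 0.56 + 0.47] = 4 + 4.86 = 8.86.
Under uncorrelated errors the observed covariances equal the true-score covariances, so only the own-variance terms attenuate.
True-score variance = [0.68 + 0.82 + 0.80 + 0.76] + 4.86 = 3.06 + 4.86 = 7.92.
Reliability = 7.92 / 8.86 = 0.8939.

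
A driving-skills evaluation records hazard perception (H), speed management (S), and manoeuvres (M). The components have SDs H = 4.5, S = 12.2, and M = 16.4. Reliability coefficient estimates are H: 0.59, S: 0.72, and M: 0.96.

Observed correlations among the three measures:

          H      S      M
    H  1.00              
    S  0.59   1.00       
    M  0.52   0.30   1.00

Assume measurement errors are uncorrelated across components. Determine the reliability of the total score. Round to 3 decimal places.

Var(H+S+M) = 4.5² + 12.2² + 16.4² + 2·[4.5·12.2·0.59 + 4.5·16.4·0.52 + 12.2·16.4·0.30] = 438.05 + 261.582 = 699.632.
With uncorrelated errors the cross-covariances are all true-score covariance, so they carry over unchanged; only the diagonal terms shrink to ρᵢσᵢ².
True-score variance = [4.5²·0.59 + 12.2²·0.72 + 16.4²·0.96] + 261.582 = 377.314 + 261.582 = 638.896.
Reliability = 638.896 / 699.632 = 0.913.

0.913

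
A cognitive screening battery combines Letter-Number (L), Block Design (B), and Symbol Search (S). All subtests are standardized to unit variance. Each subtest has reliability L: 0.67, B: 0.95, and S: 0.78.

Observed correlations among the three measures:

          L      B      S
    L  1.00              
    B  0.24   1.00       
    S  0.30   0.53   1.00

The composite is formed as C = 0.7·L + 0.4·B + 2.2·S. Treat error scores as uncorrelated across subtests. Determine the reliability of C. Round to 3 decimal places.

Var(C) = 0.7² + 0.4² + 2.2² + 2·[0.28·0.24 + 1.54·0.30 + 0.88·0.53] = 5.49 + 1.9912 = 7.4812.
With uncorrelated errors the cross-covariances are all true-score covariance, so they carry over unchanged; only the diagonal terms shrink to ρᵢσᵢ².
True-score variance = [0.7²·0.67 + 0.4²·0.95 + 2.2²·0.78] + 1.9912 = 4.2555 + 1.9912 = 6.2467.
Reliability = 6.2467 / 7.4812 = 0.835.

0.835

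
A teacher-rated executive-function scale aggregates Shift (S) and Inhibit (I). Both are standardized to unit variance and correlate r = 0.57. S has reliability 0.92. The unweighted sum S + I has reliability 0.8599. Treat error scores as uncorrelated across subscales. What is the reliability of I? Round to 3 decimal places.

Var(S+I) = 2 + 2·0.57 = 3.140.
True-score variance = ρ_S + ρ_I + 2·0.57, so 0.8599 = (0.92 + ρ_I + 1.14) / 3.140.
ρ_I = 0.8599·3.140 − 0.92 − 1.14 = 0.640.

0.640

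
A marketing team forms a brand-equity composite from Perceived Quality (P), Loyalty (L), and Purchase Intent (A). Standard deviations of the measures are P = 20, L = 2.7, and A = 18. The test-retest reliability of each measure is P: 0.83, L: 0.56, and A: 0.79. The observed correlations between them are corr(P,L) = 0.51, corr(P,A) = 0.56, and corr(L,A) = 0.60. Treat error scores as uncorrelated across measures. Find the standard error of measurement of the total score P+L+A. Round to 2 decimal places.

Var(total) = 731.29 + 516.6 = 1247.89.
True-score variance = 592.042 + 516.6 = 1108.64, so reliability = 0.8884.
Error variance = 1247.89 − 1108.64 = 139.248; SEM = √139.248 = 11.80.

11.80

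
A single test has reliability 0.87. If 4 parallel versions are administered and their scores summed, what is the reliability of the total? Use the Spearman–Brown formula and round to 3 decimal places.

0.964

ρ_k = kρ / (1 + (k−1)ρ) = 4·0.87 / (1 + 3·0.87) = 3.480 / 3.610 = 0.964.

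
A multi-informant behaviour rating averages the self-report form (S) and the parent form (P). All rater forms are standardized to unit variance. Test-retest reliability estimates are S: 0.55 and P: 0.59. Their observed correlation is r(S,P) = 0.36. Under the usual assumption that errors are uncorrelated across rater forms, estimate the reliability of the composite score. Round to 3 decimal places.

Var(S+P) = 2 + 2·[0.36] = 2 + 0.72 = 2.72.
Because errors are independent across components, Cov(Tᵢ,Tⱼ) = Cov(Xᵢ,Xⱼ); the off-diagonal part of the true-score variance is the same as above.
True-score variance = [0.55 + 0.59] + 0.72 = 1.14 + 0.72 = 1.86.
Reliability = 1.86 / 2.72 = 0.684.

0.684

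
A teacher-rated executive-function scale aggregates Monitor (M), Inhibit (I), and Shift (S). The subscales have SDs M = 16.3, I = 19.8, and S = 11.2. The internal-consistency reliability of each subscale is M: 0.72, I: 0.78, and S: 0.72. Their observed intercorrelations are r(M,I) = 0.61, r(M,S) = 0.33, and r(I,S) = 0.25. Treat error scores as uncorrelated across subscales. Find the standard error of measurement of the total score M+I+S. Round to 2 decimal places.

13.99

Var(total) = 783.17 + 625.112 = 1408.28.
True-score variance = 587.405 + 625.112 = 1212.52, so reliability = 0.8610.
Error variance = 1408.28 − 1212.52 = 195.765; SEM = √195.765 = 13.99.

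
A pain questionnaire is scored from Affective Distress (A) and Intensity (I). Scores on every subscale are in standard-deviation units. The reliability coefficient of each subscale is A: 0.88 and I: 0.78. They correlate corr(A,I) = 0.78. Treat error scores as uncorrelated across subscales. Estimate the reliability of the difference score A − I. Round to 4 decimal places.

Var(A−I) = 1 + 1 − 2·0.78 = 2 − 1.56 = 0.44.
With uncorrelated errors the cross-covariances are all true-score covariance, so they carry over unchanged; only the diagonal terms shrink to ρᵢσᵢ².
True-score variance = [0.88 + 0.78] − 1.56 = 1.66 − 1.56 = 0.1.
Reliability = 0.1 / 0.44 = 0.2273.

0.2273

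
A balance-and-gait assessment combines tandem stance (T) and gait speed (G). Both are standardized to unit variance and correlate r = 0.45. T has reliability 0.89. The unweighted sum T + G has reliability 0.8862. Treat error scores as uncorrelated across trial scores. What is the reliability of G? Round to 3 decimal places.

Var(T+G) = 2 + 2·0.45 = 2.900.
True-score variance = ρ_T + ρ_G + 2·0.45, so 0.8862 = (0.89 + ρ_G + 0.90) / 2.900.
ρ_G = 0.8862·2.900 − 0.89 − 0.90 = 0.780.

0.780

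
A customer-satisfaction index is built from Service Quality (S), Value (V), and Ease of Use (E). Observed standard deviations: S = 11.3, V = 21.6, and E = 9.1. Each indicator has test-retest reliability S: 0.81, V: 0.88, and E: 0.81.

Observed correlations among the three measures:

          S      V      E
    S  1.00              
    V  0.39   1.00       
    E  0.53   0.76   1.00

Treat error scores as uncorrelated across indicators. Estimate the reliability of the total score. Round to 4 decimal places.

Var(S+V+E) = 11.3² + 21.6² + 9.1² + 2·[11.3·21.6·0.39 + 11.3·9.1·0.53 + 21.6·9.1·0.76] = 677.06 + 598.153 = 1275.21.
Because errors are independent across components, Cov(Tᵢ,Tⱼ) = Cov(Xᵢ,Xⱼ); the off-diagonal part of the true-score variance is the same as above.
True-score variance = [11.3²·0.81 + 21.6²·0.88 + 9.1²·0.81] + 598.153 = 581.078 + 598.153 = 1179.23.
Reliability = 1179.23 / 1275.21 = 0.9247.

0.9247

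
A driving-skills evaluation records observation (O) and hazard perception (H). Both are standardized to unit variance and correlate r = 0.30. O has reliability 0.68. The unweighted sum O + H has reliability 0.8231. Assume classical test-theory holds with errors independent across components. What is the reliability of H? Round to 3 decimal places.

0.860

Var(O+H) = 2 + 2·0.30 = 2.600.
True-score variance = ρ_O + ρ_H + 2·0.30, so 0.8231 = (0.68 + ρ_H + 0.60) / 2.600.
ρ_H = 0.8231·2.600 − 0.68 − 0.60 = 0.860.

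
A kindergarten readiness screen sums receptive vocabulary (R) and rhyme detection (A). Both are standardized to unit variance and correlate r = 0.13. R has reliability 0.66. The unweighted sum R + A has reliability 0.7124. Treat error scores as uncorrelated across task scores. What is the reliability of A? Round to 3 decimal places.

Var(R+A) = 2 + 2·0.13 = 2.260.
True-score variance = ρ_R + ρ_A + 2·0.13, so 0.7124 = (0.66 + ρ_A + 0.26) / 2.260.
ρ_A = 0.7124·2.260 − 0.66 − 0.26 = 0.690.

0.690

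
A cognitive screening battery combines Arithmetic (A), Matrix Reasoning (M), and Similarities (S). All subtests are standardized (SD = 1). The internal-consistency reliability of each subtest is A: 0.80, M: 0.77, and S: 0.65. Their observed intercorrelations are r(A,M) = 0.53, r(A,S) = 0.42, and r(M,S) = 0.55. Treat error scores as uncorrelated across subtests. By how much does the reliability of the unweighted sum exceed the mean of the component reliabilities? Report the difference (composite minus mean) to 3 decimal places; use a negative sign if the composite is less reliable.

0.130

Var(sum) = 3 + 3 = 6; true-score variance = 2.22 + 3 = 5.22; composite reliability = 0.8700.
Mean component reliability = 0.7400.
Difference = 0.8700 − 0.7400 = 0.130.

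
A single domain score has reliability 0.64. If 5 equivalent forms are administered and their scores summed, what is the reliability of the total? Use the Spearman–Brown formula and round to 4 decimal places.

0.8989

ρ_k = kρ / (1 + (k−1)ρ) = 5·0.64 / (1 + 4·0.64) = 3.200 / 3.560 = 0.8989.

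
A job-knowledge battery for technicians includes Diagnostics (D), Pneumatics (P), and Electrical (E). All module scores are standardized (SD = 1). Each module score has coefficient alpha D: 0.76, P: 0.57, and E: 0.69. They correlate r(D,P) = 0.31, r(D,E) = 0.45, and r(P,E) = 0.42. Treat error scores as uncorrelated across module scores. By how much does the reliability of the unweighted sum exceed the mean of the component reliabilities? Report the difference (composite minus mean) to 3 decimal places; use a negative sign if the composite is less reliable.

0.144

Var(sum) = 3 + 2.36 = 5.36; true-score variance = 2.02 + 2.36 = 4.38; composite reliability = 0.8172.
Mean component reliability = 0.6733.
Difference = 0.8172 − 0.6733 = 0.144.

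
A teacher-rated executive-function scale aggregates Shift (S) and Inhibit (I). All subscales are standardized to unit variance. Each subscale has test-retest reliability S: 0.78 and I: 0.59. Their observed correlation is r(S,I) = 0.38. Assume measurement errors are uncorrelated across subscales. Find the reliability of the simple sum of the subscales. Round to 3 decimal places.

Var(S+I) = 2 + 2·[0.38] = 2 + 0.76 = 2.76.
With uncorrelated errors the cross-covariances are all true-score covariance, so they carry over unchanged; only the diagonal terms shrink to ρᵢσᵢ².
True-score variance = [0.78 + 0.59] + 0.76 = 1.37 + 0.76 = 2.13.
Reliability = 2.13 / 2.76 = 0.772.

0.772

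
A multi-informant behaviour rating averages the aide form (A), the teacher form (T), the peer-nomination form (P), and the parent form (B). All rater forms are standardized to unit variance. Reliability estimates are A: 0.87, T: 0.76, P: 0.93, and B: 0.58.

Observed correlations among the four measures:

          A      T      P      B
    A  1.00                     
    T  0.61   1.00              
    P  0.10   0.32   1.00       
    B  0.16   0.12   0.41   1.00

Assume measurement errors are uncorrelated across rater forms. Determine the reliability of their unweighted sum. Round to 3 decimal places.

0.884

Var(A+T+P+B) = 4 + 2·[0.61 + 0.10 + 0.16 + 0.32 + 0.12 + 0.41] = 4 + 3.44 = 7.44.
Under uncorrelated errors the observed covariances equal the true-score covariances, so only the own-variance terms attenuate.
True-score variance = [0.87 + 0.76 + 0.93 + 0.58] + 3.44 = 3.14 + 3.44 = 6.58.
Reliability = 6.58 / 7.44 = 0.884.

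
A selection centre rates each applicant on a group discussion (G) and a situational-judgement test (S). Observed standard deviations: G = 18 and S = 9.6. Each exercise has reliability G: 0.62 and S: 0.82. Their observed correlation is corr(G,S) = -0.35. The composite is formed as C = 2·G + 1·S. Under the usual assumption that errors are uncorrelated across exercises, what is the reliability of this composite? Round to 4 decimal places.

Var(C) = 2²·18² + 9.6² + 2·[2·18·9.6·(-0.35)] = 1388.16 − 241.92 = 1146.24.
Under uncorrelated errors the observed covariances equal the true-score covariances, so only the own-variance terms attenuate.
True-score variance = [2²·18²·0.62 + 9.6²·0.82] − 241.92 = 879.091 − 241.92 = 637.171.
Reliability = 637.171 / 1146.24 = 0.5559.

0.5559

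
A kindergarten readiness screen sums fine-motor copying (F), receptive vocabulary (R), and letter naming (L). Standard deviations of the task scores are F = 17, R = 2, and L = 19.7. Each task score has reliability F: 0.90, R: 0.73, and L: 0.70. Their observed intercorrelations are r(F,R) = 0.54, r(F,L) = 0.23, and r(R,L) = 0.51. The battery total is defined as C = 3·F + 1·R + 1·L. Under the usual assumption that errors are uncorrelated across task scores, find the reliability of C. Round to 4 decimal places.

Var(C) = 3²·17² + 2² + 19.7² + 2·[3·17·2·0.54 + 3·17·19.7·0.23 + 2·19.7·0.51] = 2993.09 + 612.51 = 3605.6.
Under uncorrelated errors the observed covariances equal the true-score covariances, so only the own-variance terms attenuate.
True-score variance = [3²·17²·0.90 + 2²·0.73 + 19.7²·0.70] + 612.51 = 2615.48 + 612.51 = 3227.99.
Reliability = 3227.99 / 3605.6 = 0.8953.

0.8953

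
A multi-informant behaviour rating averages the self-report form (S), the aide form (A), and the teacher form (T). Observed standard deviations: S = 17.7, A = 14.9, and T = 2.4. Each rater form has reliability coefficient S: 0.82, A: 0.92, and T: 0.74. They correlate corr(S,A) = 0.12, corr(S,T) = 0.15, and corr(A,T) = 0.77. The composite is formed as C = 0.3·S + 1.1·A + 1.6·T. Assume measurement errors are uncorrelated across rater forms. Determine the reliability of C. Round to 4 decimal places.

Var(C) = 0.3²·17.7² + 1.1²·14.9² + 1.6²·2.4² + 2·[0.33·17.7·14.9·0.12 + 0.48·17.7·2.4·0.15 + 1.76·14.9·2.4·0.77] = 311.574 + 123.928 = 435.502.
Because errors are independent across components, Cov(Tᵢ,Tⱼ) = Cov(Xᵢ,Xⱼ); the off-diagonal part of the true-score variance is the same as above.
True-score variance = [0.3²·17.7²·0.82 + 1.1²·14.9²·0.92 + 1.6²·2.4²·0.74] + 123.928 = 281.174 + 123.928 = 405.103.
Reliability = 405.103 / 435.502 = 0.9302.

0.9302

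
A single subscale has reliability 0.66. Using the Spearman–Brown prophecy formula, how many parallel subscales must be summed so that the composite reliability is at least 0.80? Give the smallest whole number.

k ≥ ρ*(1−ρ₁)/(ρ₁(1−ρ*)) = 0.80·0.34 / (0.66·0.20) = 2.061.
Smallest integer k = 3.

3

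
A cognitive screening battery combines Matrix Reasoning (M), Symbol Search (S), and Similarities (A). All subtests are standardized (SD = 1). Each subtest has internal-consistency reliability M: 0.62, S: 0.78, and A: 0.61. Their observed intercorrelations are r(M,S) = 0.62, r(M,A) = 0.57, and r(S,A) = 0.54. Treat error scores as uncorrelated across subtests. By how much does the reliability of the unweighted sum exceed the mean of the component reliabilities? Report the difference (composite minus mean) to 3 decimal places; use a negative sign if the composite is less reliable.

0.177

Var(sum) = 3 + 3.46 = 6.46; true-score variance = 2.01 + 3.46 = 5.47; composite reliability = 0.8467.
Mean component reliability = 0.6700.
Difference = 0.8467 − 0.6700 = 0.177.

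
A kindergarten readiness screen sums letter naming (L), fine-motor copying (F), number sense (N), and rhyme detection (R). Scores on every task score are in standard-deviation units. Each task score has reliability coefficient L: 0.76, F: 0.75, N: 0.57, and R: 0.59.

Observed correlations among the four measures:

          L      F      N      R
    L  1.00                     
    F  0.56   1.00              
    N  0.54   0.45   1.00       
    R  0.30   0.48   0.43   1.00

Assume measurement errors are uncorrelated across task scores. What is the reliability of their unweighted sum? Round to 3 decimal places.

Var(L+F+N+R) = 4 + 2·[0.56 + 0.54 + 0.30 + 0.45 + 0.48 + 0.43] = 4 + 5.52 = 9.52.
Under uncorrelated errors the observed covariances equal the true-score covariances, so only the own-variance terms attenuate.
True-score variance = [0.76 + 0.75 + 0.57 + 0.59] + 5.52 = 2.67 + 5.52 = 8.19.
Reliability = 8.19 / 9.52 = 0.860.

0.860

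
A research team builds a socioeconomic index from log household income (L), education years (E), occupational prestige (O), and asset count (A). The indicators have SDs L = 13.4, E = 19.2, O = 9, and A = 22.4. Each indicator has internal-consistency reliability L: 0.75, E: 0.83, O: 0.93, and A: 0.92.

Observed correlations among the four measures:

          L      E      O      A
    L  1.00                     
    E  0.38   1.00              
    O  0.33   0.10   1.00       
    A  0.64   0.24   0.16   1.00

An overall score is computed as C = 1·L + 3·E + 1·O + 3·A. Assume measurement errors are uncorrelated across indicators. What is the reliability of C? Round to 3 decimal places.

Var(C) = 13.4² + 3²·19.2² + 9² + 3²·22.4² + 2·[3·13.4·19.2·0.38 + 13.4·9·0.33 + 3·13.4·22.4·0.64 + 3·19.2·9·0.10 + 9·19.2·22.4·0.24 + 3·9·22.4·0.16] = 8094.16 + 3973.97 = 12068.1.
Because errors are independent across components, Cov(Tᵢ,Tⱼ) = Cov(Xᵢ,Xⱼ); the off-diagonal part of the true-score variance is the same as above.
True-score variance = [13.4²·0.75 + 3²·19.2²·0.83 + 9²·0.93 + 3²·22.4²·0.92] + 3973.97 = 7118.31 + 3973.97 = 11092.3.
Reliability = 11092.3 / 12068.1 = 0.919.

0.919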